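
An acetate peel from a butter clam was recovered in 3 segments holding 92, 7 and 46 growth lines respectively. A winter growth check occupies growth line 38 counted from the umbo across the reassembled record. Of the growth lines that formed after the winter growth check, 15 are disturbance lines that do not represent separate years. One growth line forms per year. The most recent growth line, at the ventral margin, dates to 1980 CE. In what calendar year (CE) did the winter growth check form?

1888 CE

Total growth lines = 92 + 7 + 46 = 145.
Between growth line 38 and the ventral margin there are 145 − 38 = 107 growth lines.
107 − 15 false = 92 true growth lines after the winter growth check.
Counting back 92 years from 1980 CE places the winter growth check in 1980 − 92 = 1888 CE.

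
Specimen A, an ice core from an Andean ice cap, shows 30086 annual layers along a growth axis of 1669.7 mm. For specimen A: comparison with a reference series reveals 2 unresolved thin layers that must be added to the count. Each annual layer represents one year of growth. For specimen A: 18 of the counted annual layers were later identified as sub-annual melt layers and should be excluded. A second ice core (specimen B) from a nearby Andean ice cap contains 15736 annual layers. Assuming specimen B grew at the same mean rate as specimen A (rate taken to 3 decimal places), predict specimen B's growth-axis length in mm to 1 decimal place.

881.2 mm

Specimen A: true annual layer count = 30086 − 18 + 2 = 30070.
A: Mean rate = 1669.7 mm / 30070 years ≈ 0.056 mm/yr.
Length of B = 0.056 × 15736 = 881.2 mm.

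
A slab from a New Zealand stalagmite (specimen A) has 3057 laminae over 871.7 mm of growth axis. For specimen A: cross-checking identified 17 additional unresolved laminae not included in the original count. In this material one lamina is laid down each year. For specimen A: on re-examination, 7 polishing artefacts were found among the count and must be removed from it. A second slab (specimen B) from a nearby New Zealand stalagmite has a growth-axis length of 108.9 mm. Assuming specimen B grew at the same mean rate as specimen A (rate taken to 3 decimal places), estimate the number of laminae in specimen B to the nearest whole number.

383 laminae

Specimen A: adjusted count: 3057 − 7 + 17 = 3067 laminae.
A: Mean rate = 871.7 mm / 3067 years ≈ 0.284 mm/year.
B spans 108.9 / 0.284 = 383.45 years ≈ 383 laminae.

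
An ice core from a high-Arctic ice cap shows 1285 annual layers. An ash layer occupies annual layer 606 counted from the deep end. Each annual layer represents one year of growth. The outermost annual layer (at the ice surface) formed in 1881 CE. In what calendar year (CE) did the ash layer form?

1202 CE

Between annual layer 606 and the ice surface there are 1285 − 606 = 679 annual layers.
1881 − 679 = 1202 CE.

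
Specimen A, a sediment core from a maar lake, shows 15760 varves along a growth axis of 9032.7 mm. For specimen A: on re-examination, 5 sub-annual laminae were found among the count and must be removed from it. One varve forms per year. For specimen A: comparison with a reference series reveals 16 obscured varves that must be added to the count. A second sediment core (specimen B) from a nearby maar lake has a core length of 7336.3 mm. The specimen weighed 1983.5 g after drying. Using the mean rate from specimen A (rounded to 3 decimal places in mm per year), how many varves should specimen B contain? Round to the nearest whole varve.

Specimen A: correcting the raw count gives 15760 − 5 + 16 = 15771 true varves.
A: 9032.7 mm over 15771 years gives 9032.7 / 15771 ≈ 0.573 mm/yr.
B spans 7336.3 / 0.573 = 12803.32 years ≈ 12803 varves.

12803 varves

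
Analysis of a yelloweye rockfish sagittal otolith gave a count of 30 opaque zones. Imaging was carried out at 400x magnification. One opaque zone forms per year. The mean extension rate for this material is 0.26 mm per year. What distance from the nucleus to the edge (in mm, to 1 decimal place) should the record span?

7.8 mm

The record spans 30 years at 0.26 mm per year.
30 years at 0.26 mm/year gives 0.26 × 30 = 7.8 mm.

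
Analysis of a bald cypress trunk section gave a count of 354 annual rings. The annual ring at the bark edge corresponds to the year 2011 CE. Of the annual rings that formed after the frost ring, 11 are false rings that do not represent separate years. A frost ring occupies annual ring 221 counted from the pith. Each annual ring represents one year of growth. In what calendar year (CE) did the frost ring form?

354 − 221 = 133 annual rings lie beyond the frost ring toward the bark edge.
Excluding 11 false annual rings: 133 − 11 = 122.
Counting back 122 years from 2011 CE places the frost ring in 2011 − 122 = 1889 CE.

1889 CE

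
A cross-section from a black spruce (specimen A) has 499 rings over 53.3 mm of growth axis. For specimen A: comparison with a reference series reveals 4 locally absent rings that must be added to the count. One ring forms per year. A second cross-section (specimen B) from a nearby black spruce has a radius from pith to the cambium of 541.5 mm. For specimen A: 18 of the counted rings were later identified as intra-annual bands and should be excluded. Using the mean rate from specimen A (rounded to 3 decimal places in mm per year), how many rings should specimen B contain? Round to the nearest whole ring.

Specimen A: correcting the raw count gives 499 − 18 + 4 = 485 true rings.
A: 53.3 mm over 485 years gives 53.3 / 485 ≈ 0.110 mm per year.
B spans 541.5 / 0.110 = 4922.73 years ≈ 4923 rings.

4923 rings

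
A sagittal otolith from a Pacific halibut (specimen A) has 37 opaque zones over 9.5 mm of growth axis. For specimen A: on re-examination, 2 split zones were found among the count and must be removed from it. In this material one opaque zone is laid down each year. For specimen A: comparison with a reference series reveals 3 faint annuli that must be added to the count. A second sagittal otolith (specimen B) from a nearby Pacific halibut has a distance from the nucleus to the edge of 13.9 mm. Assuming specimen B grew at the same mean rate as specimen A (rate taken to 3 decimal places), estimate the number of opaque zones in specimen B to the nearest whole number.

Specimen A: correcting the raw count gives 37 − 2 + 3 = 38 true opaque zones.
A: Mean rate = 9.5 mm / 38 years ≈ 0.250 mm/yr.
B spans 13.9 / 0.250 = 55.60 years ≈ 56 opaque zones.

56 opaque zones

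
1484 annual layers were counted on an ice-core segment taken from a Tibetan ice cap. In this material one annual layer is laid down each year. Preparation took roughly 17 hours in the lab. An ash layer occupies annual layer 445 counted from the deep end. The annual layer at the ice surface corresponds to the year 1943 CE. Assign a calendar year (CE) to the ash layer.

904 CE

1484 − 445 = 1039 annual layers lie beyond the ash layer toward the ice surface.
1943 − 1039 = 904 CE.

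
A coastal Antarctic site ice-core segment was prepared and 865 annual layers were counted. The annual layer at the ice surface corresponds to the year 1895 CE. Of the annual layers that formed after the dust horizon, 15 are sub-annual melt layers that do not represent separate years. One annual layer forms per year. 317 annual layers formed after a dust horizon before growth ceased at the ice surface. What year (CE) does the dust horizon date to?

1593 CE

317 annual layers post-date the dust horizon.
317 − 15 false = 302 true annual layers after the dust horizon.
The annual layer at the ice surface is 1895 CE, so the dust horizon dates to 1895 − 302 = 1593 CE.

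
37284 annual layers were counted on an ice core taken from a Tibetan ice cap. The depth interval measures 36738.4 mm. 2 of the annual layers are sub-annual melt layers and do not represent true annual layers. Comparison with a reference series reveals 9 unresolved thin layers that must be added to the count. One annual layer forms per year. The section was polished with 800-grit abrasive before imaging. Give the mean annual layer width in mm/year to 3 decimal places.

0.985 mm/year

Adjusted count: 37284 − 2 + 9 = 37291 annual layers.
Mean rate = 36738.4 mm / 37291 years ≈ 0.985 mm/year.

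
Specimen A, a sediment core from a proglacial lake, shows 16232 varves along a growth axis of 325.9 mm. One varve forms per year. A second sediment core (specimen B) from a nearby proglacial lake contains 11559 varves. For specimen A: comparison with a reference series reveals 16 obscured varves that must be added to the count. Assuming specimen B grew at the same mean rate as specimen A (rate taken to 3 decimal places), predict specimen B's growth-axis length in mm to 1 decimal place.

231.2 mm

Specimen A: adjusted count: 16232 + 16 = 16248 varves.
A: Extension rate ≈ 325.9 / 16248 = 0.020 mm/yr.
For B, 0.020 mm/year × 11559 years = 231.2 mm.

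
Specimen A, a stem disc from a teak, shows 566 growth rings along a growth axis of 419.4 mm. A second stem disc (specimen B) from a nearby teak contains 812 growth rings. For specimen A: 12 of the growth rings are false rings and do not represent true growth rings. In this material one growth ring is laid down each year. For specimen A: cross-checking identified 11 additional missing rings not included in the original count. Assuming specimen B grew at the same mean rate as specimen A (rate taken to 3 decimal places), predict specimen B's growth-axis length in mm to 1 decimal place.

Specimen A: correcting the raw count gives 566 − 12 + 11 = 565 true growth rings.
A: Mean rate = 419.4 mm / 565 years ≈ 0.742 mm/yr.
Length of B = 0.742 × 812 = 602.5 mm.

602.5 mm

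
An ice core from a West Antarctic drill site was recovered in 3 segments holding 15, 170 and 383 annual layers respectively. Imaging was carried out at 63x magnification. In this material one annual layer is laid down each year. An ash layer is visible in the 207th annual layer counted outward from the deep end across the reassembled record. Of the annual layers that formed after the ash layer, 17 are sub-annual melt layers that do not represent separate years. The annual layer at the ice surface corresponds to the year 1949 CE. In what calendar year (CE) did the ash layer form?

Total annual layers = 15 + 170 + 383 = 568.
The ash layer sits at annual layer 207 from the deep end, so 568 − 207 = 361 annual layers formed after it.
Excluding 17 false annual layers: 361 − 17 = 344.
1949 − 344 = 1605 CE.

1605 CE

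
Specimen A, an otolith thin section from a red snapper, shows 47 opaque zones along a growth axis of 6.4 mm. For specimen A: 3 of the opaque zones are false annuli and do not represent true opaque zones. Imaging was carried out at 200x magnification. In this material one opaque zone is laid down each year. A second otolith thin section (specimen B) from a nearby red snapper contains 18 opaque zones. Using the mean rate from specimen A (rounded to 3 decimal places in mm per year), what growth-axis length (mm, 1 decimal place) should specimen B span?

2.6 mm

Specimen A: after corrections the count is 47 − 3 = 44 opaque zones.
A: Extension rate ≈ 6.4 / 44 = 0.145 mm per year.
For B, 0.145 mm/year × 18 years = 2.6 mm.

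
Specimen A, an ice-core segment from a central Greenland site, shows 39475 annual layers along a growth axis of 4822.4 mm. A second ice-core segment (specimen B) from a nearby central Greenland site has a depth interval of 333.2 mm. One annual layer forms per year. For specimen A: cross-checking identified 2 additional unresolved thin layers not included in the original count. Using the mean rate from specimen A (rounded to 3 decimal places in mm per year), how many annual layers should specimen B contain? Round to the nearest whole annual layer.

2731 annual layers

Specimen A: adjusted count: 39475 + 2 = 39477 annual layers.
A: 4822.4 mm over 39477 years gives 4822.4 / 39477 ≈ 0.122 mm/year.
For B, 333.2 / 0.122 = 2731.15 years ≈ 2731 annual layers.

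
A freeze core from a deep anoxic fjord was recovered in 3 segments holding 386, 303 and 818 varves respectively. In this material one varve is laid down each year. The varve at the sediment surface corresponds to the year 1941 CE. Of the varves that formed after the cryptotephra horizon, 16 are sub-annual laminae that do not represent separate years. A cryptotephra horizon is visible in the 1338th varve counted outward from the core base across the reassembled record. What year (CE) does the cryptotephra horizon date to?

Total varves = 386 + 303 + 818 = 1507.
Between varve 1338 and the sediment surface there are 1507 − 1338 = 169 varves.
Removing the 16 false varves leaves 169 − 16 = 153 true varves beyond the cryptotephra horizon.
The varve at the sediment surface is 1941 CE, so the cryptotephra horizon dates to 1941 − 153 = 1788 CE.

1788 CE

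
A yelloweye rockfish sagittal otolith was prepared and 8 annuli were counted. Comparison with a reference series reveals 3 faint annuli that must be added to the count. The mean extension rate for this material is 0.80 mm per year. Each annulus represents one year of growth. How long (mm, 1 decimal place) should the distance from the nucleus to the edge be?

After corrections the count is 8 + 3 = 11 annuli.
11 years at 0.80 mm/year gives 0.80 × 11 = 8.8 mm.

8.8 mm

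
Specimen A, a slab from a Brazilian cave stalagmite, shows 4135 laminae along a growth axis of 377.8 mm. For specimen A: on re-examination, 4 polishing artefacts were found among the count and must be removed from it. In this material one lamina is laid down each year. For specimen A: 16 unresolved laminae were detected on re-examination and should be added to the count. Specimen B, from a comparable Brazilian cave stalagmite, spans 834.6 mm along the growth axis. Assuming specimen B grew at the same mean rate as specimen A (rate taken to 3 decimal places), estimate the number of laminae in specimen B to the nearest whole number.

9171 laminae

Specimen A: adjusted count: 4135 − 4 + 16 = 4147 laminae.
A: Mean rate = 377.8 mm / 4147 years ≈ 0.091 mm/year.
Specimen B: 834.6 mm / 0.091 mm per year = 9171.43 years ≈ 9171 laminae.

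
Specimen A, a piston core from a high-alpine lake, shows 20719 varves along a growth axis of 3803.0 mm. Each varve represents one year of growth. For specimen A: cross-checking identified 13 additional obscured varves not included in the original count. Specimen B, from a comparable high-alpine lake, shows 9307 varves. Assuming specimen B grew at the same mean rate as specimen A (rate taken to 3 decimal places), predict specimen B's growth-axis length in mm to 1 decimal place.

1703.2 mm

Specimen A: true varve count = 20719 + 13 = 20732.
A: 3803.0 mm over 20732 years gives 3803.0 / 20732 ≈ 0.183 mm per year.
Length of B = 0.183 × 9307 = 1703.2 mm.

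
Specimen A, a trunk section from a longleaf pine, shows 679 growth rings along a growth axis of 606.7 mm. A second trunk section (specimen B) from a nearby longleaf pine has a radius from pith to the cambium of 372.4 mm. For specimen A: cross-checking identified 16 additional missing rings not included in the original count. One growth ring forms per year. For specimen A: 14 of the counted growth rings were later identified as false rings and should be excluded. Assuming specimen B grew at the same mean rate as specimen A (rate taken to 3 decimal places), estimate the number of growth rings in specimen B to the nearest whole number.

Specimen A: after corrections the count is 679 − 14 + 16 = 681 growth rings.
A: Mean rate = 606.7 mm / 681 years ≈ 0.891 mm/year.
For B, 372.4 / 0.891 = 417.96 years ≈ 418 growth rings.

418 growth rings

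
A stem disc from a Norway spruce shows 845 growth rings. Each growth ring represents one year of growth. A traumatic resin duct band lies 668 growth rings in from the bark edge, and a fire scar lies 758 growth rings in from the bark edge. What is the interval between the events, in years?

90 years

758 − 668 = 90 growth rings lie between the two events.
One growth ring per year makes the interval 90 years.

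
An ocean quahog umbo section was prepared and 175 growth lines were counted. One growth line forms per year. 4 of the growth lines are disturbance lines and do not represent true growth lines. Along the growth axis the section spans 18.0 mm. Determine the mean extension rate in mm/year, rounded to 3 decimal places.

Correcting the raw count gives 175 − 4 = 171 true growth lines.
18.0 mm over 171 years gives 18.0 / 171 ≈ 0.105 mm/year.

0.105 mm/year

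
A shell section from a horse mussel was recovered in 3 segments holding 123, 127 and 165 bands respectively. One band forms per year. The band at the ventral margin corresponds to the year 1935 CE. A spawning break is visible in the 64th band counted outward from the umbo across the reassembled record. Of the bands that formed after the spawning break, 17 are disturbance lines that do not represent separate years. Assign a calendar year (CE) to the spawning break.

1601 CE

Total bands = 123 + 127 + 165 = 415.
The spawning break sits at band 64 from the umbo, so 415 − 64 = 351 bands formed after it.
Removing the 17 false bands leaves 351 − 17 = 334 true bands beyond the spawning break.
The band at the ventral margin is 1935 CE, so the spawning break dates to 1935 − 334 = 1601 CE.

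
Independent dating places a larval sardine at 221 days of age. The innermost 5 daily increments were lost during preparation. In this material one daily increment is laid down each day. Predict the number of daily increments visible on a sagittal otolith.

216 daily increments

At one daily increment per day, 221 days correspond to 221 daily increments.
221 − 5 missed = 216 daily increments expected in the prepared section.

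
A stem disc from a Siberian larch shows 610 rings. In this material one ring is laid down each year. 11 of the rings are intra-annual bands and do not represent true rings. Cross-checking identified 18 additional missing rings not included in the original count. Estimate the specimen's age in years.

True ring count = 610 − 11 + 18 = 617.
With a one-to-one ring periodicity this is 617 years.

617 years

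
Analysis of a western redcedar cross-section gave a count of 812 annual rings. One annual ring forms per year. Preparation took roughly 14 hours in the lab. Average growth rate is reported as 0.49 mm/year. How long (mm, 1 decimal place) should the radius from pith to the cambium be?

812 years of growth are recorded.
Predicted length = 0.49 mm/year × 812 years = 397.9 mm.

397.9 mm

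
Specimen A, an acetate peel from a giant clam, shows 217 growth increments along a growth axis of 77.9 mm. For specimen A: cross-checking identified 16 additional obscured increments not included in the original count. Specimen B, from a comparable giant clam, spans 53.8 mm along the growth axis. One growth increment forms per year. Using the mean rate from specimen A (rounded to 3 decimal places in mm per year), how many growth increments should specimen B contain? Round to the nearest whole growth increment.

161 growth increments

Specimen A: correcting the raw count gives 217 + 16 = 233 true growth increments.
A: 77.9 mm over 233 years gives 77.9 / 233 ≈ 0.334 mm per year.
For B, 53.8 / 0.334 = 161.08 years ≈ 161 growth increments.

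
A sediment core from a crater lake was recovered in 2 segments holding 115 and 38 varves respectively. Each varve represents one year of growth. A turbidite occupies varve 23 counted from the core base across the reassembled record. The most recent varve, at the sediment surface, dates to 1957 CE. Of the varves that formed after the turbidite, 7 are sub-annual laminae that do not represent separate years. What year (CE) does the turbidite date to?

Total varves = 115 + 38 = 153.
Between varve 23 and the sediment surface there are 153 − 23 = 130 varves.
Excluding 7 false varves: 130 − 7 = 123.
The varve at the sediment surface is 1957 CE, so the turbidite dates to 1957 − 123 = 1834 CE.

1834 CE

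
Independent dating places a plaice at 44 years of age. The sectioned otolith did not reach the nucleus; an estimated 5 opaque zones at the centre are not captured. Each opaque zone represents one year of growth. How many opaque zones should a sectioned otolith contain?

At one opaque zone per year, 44 years correspond to 44 opaque zones.
44 − 5 missed = 39 opaque zones expected in the prepared section.

39 opaque zones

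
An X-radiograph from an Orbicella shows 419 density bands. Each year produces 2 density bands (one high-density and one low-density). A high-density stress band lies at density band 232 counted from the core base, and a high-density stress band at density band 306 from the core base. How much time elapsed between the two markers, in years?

Separation: 306 − 232 = 74 density bands.
With 2 density bands per year, 74 / 2 = 37 years.

37 years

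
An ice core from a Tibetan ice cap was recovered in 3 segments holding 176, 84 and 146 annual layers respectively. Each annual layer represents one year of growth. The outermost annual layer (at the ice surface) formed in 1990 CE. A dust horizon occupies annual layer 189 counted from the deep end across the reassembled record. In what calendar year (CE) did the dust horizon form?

Total annual layers = 176 + 84 + 146 = 406.
Between annual layer 189 and the ice surface there are 406 − 189 = 217 annual layers.
Counting back 217 years from 1990 CE places the dust horizon in 1990 − 217 = 1773 CE.

1773 CE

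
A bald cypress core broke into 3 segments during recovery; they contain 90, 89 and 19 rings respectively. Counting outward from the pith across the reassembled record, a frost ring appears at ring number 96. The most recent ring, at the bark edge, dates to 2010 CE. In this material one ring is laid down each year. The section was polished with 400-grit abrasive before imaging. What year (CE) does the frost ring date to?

1908 CE

Total rings = 90 + 89 + 19 = 198.
198 − 96 = 102 rings lie beyond the frost ring toward the bark edge.
2010 − 102 = 1908 CE.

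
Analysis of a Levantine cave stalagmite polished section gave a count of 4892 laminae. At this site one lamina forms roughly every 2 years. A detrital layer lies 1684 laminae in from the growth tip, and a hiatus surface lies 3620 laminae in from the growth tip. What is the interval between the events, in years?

The two markers are separated by 3620 − 1684 = 1936 laminae.
At 2 years per lamina, 1936 × 2 = 3872 years.

3872 years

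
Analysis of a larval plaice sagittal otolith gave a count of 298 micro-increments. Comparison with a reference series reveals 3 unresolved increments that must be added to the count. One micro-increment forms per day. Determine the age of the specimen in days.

301 days

Correcting the raw count gives 298 + 3 = 301 true micro-increments.
With a one-to-one micro-increment periodicity this is 301 days.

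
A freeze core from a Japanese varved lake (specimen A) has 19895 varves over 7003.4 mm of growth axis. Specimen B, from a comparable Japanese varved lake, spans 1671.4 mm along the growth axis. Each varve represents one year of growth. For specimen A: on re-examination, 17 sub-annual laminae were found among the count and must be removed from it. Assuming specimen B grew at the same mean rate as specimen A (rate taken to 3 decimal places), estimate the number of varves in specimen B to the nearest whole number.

4748 varves

Specimen A: true varve count = 19895 − 17 = 19878.
A: 7003.4 mm over 19878 years gives 7003.4 / 19878 ≈ 0.352 mm/year.
B spans 1671.4 / 0.352 = 4748.30 years ≈ 4748 varves.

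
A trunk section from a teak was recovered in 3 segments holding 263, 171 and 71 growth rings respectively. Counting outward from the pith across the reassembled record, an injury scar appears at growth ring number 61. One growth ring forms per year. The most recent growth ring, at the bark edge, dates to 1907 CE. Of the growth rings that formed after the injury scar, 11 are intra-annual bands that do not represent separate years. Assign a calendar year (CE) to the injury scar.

1474 CE

Total growth rings = 263 + 171 + 71 = 505.
The injury scar sits at growth ring 61 from the pith, so 505 − 61 = 444 growth rings formed after it.
444 − 11 false = 433 true growth rings after the injury scar.
Counting back 433 years from 1907 CE places the injury scar in 1907 − 433 = 1474 CE.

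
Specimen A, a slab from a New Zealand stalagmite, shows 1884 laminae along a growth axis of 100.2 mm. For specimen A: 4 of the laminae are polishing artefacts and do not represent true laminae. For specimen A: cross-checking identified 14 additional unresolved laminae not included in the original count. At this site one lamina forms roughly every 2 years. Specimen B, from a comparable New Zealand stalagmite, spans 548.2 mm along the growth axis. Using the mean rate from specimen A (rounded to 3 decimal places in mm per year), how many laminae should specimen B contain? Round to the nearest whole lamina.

Specimen A: adjusted count: 1884 − 4 + 14 = 1894 laminae.
Specimen A: at 2 years per lamina, 1894 × 2 = 3788 years.
A: Extension rate ≈ 100.2 / 3788 = 0.026 mm per year.
B spans 548.2 / 0.026 = 21084.62 years; at 2 years per lamina that is 21084.62 / 2 ≈ 10542 laminae.

10542 laminae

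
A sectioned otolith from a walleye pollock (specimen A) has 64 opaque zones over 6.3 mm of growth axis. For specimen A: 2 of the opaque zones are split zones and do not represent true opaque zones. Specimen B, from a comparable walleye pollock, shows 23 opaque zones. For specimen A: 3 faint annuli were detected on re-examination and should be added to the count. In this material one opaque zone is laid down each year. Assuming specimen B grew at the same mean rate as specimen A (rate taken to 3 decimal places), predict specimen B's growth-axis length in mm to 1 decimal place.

2.2 mm

Specimen A: adjusted count: 64 − 2 + 3 = 65 opaque zones.
A: Mean rate = 6.3 mm / 65 years ≈ 0.097 mm per year.
Length of B = 0.097 × 23 = 2.2 mm.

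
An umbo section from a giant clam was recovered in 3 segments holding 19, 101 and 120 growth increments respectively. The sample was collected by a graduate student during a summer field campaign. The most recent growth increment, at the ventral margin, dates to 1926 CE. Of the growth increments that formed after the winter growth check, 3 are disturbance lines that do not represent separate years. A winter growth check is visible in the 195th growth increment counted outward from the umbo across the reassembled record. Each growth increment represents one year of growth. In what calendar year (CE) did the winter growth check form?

Total growth increments = 19 + 101 + 120 = 240.
The winter growth check sits at growth increment 195 from the umbo, so 240 − 195 = 45 growth increments formed after it.
Removing the 3 false growth increments leaves 45 − 3 = 42 true growth increments beyond the winter growth check.
The growth increment at the ventral margin is 1926 CE, so the winter growth check dates to 1926 − 42 = 1884 CE.

1884 CE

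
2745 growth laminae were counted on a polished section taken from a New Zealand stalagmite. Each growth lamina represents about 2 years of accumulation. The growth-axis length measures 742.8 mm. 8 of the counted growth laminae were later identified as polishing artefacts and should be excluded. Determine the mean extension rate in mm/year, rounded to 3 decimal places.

Correcting the raw count gives 2745 − 8 = 2737 true growth laminae.
Multiplying by 2 years per growth lamina: 2737 × 2 = 5474 years.
742.8 mm over 5474 years gives 742.8 / 5474 ≈ 0.136 mm/year.

0.136 mm/year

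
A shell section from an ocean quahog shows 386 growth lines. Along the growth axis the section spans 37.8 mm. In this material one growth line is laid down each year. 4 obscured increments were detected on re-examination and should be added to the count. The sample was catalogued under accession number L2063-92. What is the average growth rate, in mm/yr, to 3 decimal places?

0.097 mm/yr

Correcting the raw count gives 386 + 4 = 390 true growth lines.
Mean rate = 37.8 mm / 390 years ≈ 0.097 mm/yr.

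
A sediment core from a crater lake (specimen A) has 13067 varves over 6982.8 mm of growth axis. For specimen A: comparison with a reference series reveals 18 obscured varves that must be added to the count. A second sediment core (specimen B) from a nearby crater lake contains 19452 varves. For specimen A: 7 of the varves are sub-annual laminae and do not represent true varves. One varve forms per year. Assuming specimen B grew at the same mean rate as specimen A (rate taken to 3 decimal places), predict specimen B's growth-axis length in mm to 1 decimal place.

Specimen A: adjusted count: 13067 − 7 + 18 = 13078 varves.
A: Mean rate = 6982.8 mm / 13078 years ≈ 0.534 mm/year.
Length of B = 0.534 × 19452 = 10387.4 mm.

10387.4 mm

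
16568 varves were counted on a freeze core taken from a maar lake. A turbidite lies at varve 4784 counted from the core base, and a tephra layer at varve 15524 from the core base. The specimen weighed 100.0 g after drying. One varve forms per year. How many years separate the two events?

10740 years

The two markers are separated by 15524 − 4784 = 10740 varves.
One varve per year makes the interval 10740 years.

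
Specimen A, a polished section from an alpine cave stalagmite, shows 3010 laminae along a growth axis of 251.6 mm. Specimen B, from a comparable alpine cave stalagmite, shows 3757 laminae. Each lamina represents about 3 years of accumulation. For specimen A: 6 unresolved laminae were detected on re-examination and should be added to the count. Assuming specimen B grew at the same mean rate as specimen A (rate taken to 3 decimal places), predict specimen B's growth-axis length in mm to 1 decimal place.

Specimen A: correcting the raw count gives 3010 + 6 = 3016 true laminae.
Specimen A: multiplying by 3 years per lamina: 3016 × 3 = 9048 years.
A: Extension rate ≈ 251.6 / 9048 = 0.028 mm/year.
Specimen B: 3757 laminae at 3 years each span 3757 × 3 = 11271 years. Length of B = 0.028 × 11271 = 315.6 mm.

315.6 mm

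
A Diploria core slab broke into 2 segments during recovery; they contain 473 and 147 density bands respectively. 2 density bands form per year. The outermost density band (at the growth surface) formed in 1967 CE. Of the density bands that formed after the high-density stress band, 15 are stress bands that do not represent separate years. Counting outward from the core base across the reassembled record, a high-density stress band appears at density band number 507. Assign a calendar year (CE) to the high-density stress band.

Total density bands = 473 + 147 = 620.
The high-density stress band sits at density band 507 from the core base, so 620 − 507 = 113 density bands formed after it.
Excluding 15 false density bands: 113 − 15 = 98.
With 2 density bands per year, 98 / 2 = 49 years.
Counting back 49 years from 1967 CE places the high-density stress band in 1967 − 49 = 1918 CE.

1918 CE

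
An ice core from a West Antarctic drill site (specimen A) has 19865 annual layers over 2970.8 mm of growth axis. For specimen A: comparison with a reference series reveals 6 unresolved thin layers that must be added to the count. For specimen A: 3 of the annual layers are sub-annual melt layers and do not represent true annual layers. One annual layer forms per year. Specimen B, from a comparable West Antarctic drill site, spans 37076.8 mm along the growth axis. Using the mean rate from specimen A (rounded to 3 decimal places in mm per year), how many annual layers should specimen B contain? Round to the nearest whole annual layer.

Specimen A: correcting the raw count gives 19865 − 3 + 6 = 19868 true annual layers.
A: Mean rate = 2970.8 mm / 19868 years ≈ 0.150 mm/year.
For B, 37076.8 / 0.150 = 247178.67 years ≈ 247179 annual layers.

247179 annual layers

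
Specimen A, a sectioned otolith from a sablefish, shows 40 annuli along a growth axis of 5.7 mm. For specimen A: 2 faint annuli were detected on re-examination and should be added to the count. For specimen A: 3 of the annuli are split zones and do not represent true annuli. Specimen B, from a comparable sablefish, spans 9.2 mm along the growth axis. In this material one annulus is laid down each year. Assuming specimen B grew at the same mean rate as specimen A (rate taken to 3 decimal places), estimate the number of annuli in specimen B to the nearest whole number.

Specimen A: adjusted count: 40 − 3 + 2 = 39 annuli.
A: 5.7 mm over 39 years gives 5.7 / 39 ≈ 0.146 mm per year.
Specimen B: 9.2 mm / 0.146 mm per year = 63.01 years ≈ 63 annuli.

63 annuli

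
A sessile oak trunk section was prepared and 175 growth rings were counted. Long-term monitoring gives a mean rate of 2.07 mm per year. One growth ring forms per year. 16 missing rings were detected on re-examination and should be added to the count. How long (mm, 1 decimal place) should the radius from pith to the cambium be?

Correcting the raw count gives 175 + 16 = 191 true growth rings.
Length ≈ 2.07 × 191 = 395.4 mm.

395.4 mm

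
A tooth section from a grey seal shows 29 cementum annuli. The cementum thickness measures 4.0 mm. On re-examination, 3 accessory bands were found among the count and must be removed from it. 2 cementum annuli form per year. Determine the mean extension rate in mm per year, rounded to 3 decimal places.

0.308 mm per year

True cementum annulus count = 29 − 3 = 26.
With 2 cementum annuli per year, 26 / 2 = 13 years.
4.0 mm over 13 years gives 4.0 / 13 ≈ 0.308 mm per year.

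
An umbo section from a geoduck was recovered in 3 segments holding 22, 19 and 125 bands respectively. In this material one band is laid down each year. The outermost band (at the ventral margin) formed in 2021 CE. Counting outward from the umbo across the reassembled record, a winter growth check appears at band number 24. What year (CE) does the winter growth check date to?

Total bands = 22 + 19 + 125 = 166.
Between band 24 and the ventral margin there are 166 − 24 = 142 bands.
The band at the ventral margin is 2021 CE, so the winter growth check dates to 2021 − 142 = 1879 CE.

1879 CE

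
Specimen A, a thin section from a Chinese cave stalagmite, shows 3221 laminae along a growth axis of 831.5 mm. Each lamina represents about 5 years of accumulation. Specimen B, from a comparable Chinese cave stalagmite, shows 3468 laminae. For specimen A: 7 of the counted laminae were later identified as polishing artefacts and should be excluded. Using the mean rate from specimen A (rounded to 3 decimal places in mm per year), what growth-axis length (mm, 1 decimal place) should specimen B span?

Specimen A: correcting the raw count gives 3221 − 7 = 3214 true laminae.
Specimen A: 3214 laminae at 5 years each span 3214 × 5 = 16070 years.
A: Mean rate = 831.5 mm / 16070 years ≈ 0.052 mm/year.
Specimen B: 3468 laminae at 5 years each span 3468 × 5 = 17340 years. B's length ≈ 0.052 × 17340 = 901.7 mm.

901.7 mm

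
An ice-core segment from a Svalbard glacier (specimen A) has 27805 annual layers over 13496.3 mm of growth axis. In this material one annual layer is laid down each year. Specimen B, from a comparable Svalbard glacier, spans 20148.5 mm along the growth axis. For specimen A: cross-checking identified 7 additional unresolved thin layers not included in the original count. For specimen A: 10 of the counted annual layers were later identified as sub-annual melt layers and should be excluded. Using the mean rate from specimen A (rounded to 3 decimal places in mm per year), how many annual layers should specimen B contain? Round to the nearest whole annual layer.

41543 annual layers

Specimen A: correcting the raw count gives 27805 − 10 + 7 = 27802 true annual layers.
A: Extension rate ≈ 13496.3 / 27802 = 0.485 mm/yr.
Specimen B: 20148.5 mm / 0.485 mm per year = 41543.30 years ≈ 41543 annual layers.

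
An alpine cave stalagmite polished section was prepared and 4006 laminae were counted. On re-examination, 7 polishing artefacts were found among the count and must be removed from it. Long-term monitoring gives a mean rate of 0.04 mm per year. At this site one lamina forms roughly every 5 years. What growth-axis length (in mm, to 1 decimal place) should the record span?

799.8 mm

Adjusted count: 4006 − 7 = 3999 laminae.
3999 laminae at 5 years each span 3999 × 5 = 19995 years.
19995 years at 0.04 mm/year gives 0.04 × 19995 = 799.8 mm.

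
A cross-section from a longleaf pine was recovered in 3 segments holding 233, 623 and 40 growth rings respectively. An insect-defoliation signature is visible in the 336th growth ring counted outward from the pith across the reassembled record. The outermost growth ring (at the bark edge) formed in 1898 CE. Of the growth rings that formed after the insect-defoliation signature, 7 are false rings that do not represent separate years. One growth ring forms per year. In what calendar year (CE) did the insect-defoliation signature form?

1345 CE

Total growth rings = 233 + 623 + 40 = 896.
896 − 336 = 560 growth rings lie beyond the insect-defoliation signature toward the bark edge.
Removing the 7 false growth rings leaves 560 − 7 = 553 true growth rings beyond the insect-defoliation signature.
1898 − 553 = 1345 CE.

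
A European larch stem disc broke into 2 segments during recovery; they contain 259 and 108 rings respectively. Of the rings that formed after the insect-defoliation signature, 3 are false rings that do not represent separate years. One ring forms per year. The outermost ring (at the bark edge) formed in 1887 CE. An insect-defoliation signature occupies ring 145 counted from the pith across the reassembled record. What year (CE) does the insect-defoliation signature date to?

Total rings = 259 + 108 = 367.
Between ring 145 and the bark edge there are 367 − 145 = 222 rings.
222 − 3 false = 219 true rings after the insect-defoliation signature.
The ring at the bark edge is 1887 CE, so the insect-defoliation signature dates to 1887 − 219 = 1668 CE.

1668 CE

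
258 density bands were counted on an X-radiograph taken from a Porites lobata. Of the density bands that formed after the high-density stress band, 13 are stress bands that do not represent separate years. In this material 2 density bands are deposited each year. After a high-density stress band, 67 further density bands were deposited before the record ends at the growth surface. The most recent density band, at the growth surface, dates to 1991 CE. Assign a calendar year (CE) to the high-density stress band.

1964 CE

There are 67 density bands younger than the high-density stress band.
Removing the 13 false density bands leaves 67 − 13 = 54 true density bands beyond the high-density stress band.
With 2 density bands per year, 54 / 2 = 27 years.
The density band at the growth surface is 1991 CE, so the high-density stress band dates to 1991 − 27 = 1964 CE.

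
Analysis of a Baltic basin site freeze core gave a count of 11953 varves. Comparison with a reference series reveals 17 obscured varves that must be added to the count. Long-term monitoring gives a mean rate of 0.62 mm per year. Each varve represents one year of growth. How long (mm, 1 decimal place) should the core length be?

7421.4 mm

Adjusted count: 11953 + 17 = 11970 varves.
Length ≈ 0.62 × 11970 = 7421.4 mm.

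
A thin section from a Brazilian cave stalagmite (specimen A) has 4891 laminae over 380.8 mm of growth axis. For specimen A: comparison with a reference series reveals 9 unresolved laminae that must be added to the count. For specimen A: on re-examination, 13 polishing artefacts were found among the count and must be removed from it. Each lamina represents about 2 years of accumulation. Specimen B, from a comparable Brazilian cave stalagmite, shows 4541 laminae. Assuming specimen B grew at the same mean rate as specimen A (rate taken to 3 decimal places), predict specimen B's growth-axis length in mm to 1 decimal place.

Specimen A: adjusted count: 4891 − 13 + 9 = 4887 laminae.
Specimen A: at 2 years per lamina, 4887 × 2 = 9774 years.
A: 380.8 mm over 9774 years gives 380.8 / 9774 ≈ 0.039 mm/yr.
Specimen B: 4541 laminae at 2 years each span 4541 × 2 = 9082 years. Length of B = 0.039 × 9082 = 354.2 mm.

354.2 mm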